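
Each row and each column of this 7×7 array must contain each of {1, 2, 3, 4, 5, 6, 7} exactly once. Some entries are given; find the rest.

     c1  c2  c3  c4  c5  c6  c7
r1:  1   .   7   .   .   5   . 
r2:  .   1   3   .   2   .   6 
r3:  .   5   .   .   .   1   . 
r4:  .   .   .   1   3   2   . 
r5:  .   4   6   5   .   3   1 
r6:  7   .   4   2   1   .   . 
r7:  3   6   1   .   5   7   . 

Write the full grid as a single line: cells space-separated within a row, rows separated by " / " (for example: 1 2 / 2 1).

(r2,c6) = 4
(r3,c3) = 2
(r4,c2) = 7
(r4,c3) = 5
(r4,c7) = 4
(r5,c1) = 2
(r5,c5) = 7
(r6,c2) = 3
(r6,c6) = 6
(r6,c7) = 5
(r7,c4) = 4
(r7,c7) = 2
(r1,c2) = 2
(r1,c7) = 3
(r2,c1) = 5
(r2,c4) = 7
(r3,c7) = 7
(r4,c1) = 6
(r1,c4) = 6
(r1,c5) = 4
(r3,c1) = 4
(r3,c4) = 3
(r3,c5) = 6

1 2 7 6 4 5 3 / 5 1 3 7 2 4 6 / 4 5 2 3 6 1 7 / 6 7 5 1 3 2 4 / 2 4 6 5 7 3 1 / 7 3 4 2 1 6 5 / 3 6 1 4 5 7 2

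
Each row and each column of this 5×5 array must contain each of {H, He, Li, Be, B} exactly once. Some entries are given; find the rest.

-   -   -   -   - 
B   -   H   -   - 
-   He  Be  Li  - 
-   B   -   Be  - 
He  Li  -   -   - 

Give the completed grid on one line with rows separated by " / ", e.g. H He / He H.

Be H Li B He / B Be H He Li / H He Be Li B / Li B He Be H / He Li B H Be

Cell (r2,c2): row 2 has {H,B}; column 2 has {He,Li,B} → Be.
Cell (r2,c4): row 2 has {H,Be,B}; column 4 has {Li,Be} → He.
Cell (r2,c5): row 2 has {H,He,Be,B}; column 5 is empty so far → Li.
Cell (r3,c1): row 3 has {He,Li,Be}; column 1 has {He,B} → H.
Cell (r3,c5): row 3 has {H,He,Li,Be}; column 5 has {Li} → B.
Cell (r4,c1): row 4 has {Be,B}; column 1 has {H,He,B} → Li.
Cell (r4,c3): row 4 has {Li,Be,B}; column 3 has {H,Be} → He.
Cell (r4,c5): row 4 has {He,Li,Be,B}; column 5 has {Li,B} → H.
Cell (r5,c3): row 5 has {He,Li}; column 3 has {H,He,Be} → B.
Cell (r5,c4): row 5 has {He,Li,B}; column 4 has {He,Li,Be} → H.
Cell (r5,c5): row 5 has {H,He,Li,B}; column 5 has {H,Li,B} → Be.
Cell (r1,c1): row 1 is empty so far; column 1 has {H,He,Li,B} → Be.
Cell (r1,c2): row 1 has {Be}; column 2 has {He,Li,Be,B} → H.
Cell (r1,c3): row 1 has {H,Be}; column 3 has {H,He,Be,B} → Li.
Cell (r1,c4): row 1 has {H,Li,Be}; column 4 has {H,He,Li,Be} → B.
Cell (r1,c5): row 1 has {H,Li,Be,B}; column 5 has {H,Li,Be,B} → He.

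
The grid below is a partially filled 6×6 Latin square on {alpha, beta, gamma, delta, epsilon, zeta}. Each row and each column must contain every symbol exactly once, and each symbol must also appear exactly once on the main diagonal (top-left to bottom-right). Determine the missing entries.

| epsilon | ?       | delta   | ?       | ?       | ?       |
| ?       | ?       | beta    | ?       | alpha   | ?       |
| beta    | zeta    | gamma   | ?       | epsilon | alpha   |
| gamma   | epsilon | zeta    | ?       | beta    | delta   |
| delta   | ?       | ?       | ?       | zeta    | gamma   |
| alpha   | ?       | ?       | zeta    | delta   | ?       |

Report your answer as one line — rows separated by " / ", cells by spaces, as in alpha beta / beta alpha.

epsilon alpha delta beta gamma zeta / zeta delta beta gamma alpha epsilon / beta zeta gamma delta epsilon alpha / gamma epsilon zeta alpha beta delta / delta beta alpha epsilon zeta gamma / alpha gamma epsilon zeta delta beta

(r1,c5): row 1 has {delta,epsilon}; column 5 has {alpha,beta,delta,epsilon,zeta}, so it must be gamma.
(r2,c1): row 2 has {alpha,beta}; column 1 has {alpha,beta,gamma,delta,epsilon}, so it must be zeta.
(r2,c2): row 2 has {alpha,beta,zeta}; column 2 has {epsilon,zeta}; the diagonal has {gamma,epsilon,zeta}, so it must be delta.
(r2,c6): row 2 has {alpha,beta,delta,zeta}; column 6 has {alpha,gamma,delta}, so it must be epsilon.
(r3,c4): row 3 has {alpha,beta,gamma,epsilon,zeta}; column 4 has {zeta}, so it must be delta.
(r4,c4): row 4 has {beta,gamma,delta,epsilon,zeta}; column 4 has {delta,zeta}; the diagonal has {gamma,delta,epsilon,zeta}, so it must be alpha.
(r6,c3): row 6 has {alpha,delta,zeta}; column 3 has {beta,gamma,delta,zeta}, so it must be epsilon.
(r6,c6): row 6 has {alpha,delta,epsilon,zeta}; column 6 has {alpha,gamma,delta,epsilon}; the diagonal has {alpha,gamma,delta,epsilon,zeta}, so it must be beta.
(r1,c4): row 1 has {gamma,delta,epsilon}; column 4 has {alpha,delta,zeta}, so it must be beta.
(r1,c6): row 1 has {beta,gamma,delta,epsilon}; column 6 has {alpha,beta,gamma,delta,epsilon}, so it must be zeta.
(r2,c4): row 2 has {alpha,beta,delta,epsilon,zeta}; column 4 has {alpha,beta,delta,zeta}, so it must be gamma.
(r5,c3): row 5 has {gamma,delta,zeta}; column 3 has {beta,gamma,delta,epsilon,zeta}, so it must be alpha.
(r5,c4): row 5 has {alpha,gamma,delta,zeta}; column 4 has {alpha,beta,gamma,delta,zeta}, so it must be epsilon.
(r6,c2): row 6 has {alpha,beta,delta,epsilon,zeta}; column 2 has {delta,epsilon,zeta}, so it must be gamma.
(r1,c2): row 1 has {beta,gamma,delta,epsilon,zeta}; column 2 has {gamma,delta,epsilon,zeta}, so it must be alpha.
(r5,c2): row 5 has {alpha,gamma,delta,epsilon,zeta}; column 2 has {alpha,gamma,delta,epsilon,zeta}, so it must be beta.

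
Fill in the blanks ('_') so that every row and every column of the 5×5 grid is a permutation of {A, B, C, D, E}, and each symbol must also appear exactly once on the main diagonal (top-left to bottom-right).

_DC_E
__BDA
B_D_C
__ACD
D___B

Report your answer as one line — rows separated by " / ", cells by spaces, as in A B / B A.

(r1,c1) = A
(r1,c4) = B
(r2,c2) = E
(r3,c2) = A
(r3,c4) = E
(r4,c1) = E
(r4,c2) = B
(r5,c2) = C
(r5,c3) = E
(r5,c4) = A
(r2,c1) = C

A D C B E / C E B D A / B A D E C / E B A C D / D C E A B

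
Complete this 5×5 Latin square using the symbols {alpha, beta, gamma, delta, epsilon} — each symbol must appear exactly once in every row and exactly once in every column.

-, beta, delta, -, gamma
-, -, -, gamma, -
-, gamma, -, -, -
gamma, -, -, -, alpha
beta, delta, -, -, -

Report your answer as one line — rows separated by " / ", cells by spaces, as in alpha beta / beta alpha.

alpha beta delta epsilon gamma / delta alpha epsilon gamma beta / epsilon gamma alpha beta delta / gamma epsilon beta delta alpha / beta delta gamma alpha epsilon

At row 4, column 2: row 4 has {alpha,gamma}; column 2 has {beta,gamma,delta}; that leaves epsilon.
At row 4, column 3: row 4 has {alpha,gamma,epsilon}; column 3 has {delta}; that leaves beta.
At row 4, column 4: row 4 has {alpha,beta,gamma,epsilon}; column 4 has {gamma}; that leaves delta.
At row 5, column 5: row 5 has {beta,delta}; column 5 has {alpha,gamma}; that leaves epsilon.
At row 2, column 2: row 2 has {gamma}; column 2 has {beta,gamma,delta,epsilon}; that leaves alpha.
At row 2, column 3: row 2 has {alpha,gamma}; column 3 has {beta,delta}; that leaves epsilon.
At row 3, column 3: row 3 has {gamma}; column 3 has {beta,delta,epsilon}; that leaves alpha.
At row 5, column 3: row 5 has {beta,delta,epsilon}; column 3 has {alpha,beta,delta,epsilon}; that leaves gamma.
At row 5, column 4: row 5 has {beta,gamma,delta,epsilon}; column 4 has {gamma,delta}; that leaves alpha.
At row 1, column 4: row 1 has {beta,gamma,delta}; column 4 has {alpha,gamma,delta}; that leaves epsilon.
At row 2, column 1: row 2 has {alpha,gamma,epsilon}; column 1 has {beta,gamma}; that leaves delta.
At row 2, column 5: row 2 has {alpha,gamma,delta,epsilon}; column 5 has {alpha,gamma,epsilon}; that leaves beta.
At row 3, column 1: row 3 has {alpha,gamma}; column 1 has {beta,gamma,delta}; that leaves epsilon.
At row 3, column 4: row 3 has {alpha,gamma,epsilon}; column 4 has {alpha,gamma,delta,epsilon}; that leaves beta.
At row 3, column 5: row 3 has {alpha,beta,gamma,epsilon}; column 5 has {alpha,beta,gamma,epsilon}; that leaves delta.
At row 1, column 1: row 1 has {beta,gamma,delta,epsilon}; column 1 has {beta,gamma,delta,epsilon}; that leaves alpha.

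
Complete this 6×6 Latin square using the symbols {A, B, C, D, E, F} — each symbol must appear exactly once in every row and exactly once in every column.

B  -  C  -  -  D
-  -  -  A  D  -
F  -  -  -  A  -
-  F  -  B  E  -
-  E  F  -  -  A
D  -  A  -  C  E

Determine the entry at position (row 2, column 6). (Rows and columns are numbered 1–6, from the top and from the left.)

At row 1, column 2: row 1 has {B,C,D}; column 2 has {E,F}; that leaves A.
At row 1, column 5: row 1 has {A,B,C,D}; column 5 has {A,C,D,E}; that leaves F.
At row 4, column 3: row 4 has {B,E,F}; column 3 has {A,C,F}; that leaves D.
At row 4, column 6: row 4 has {B,D,E,F}; column 6 has {A,D,E}; that leaves C.
At row 5, column 1: row 5 has {A,E,F}; column 1 has {B,D,F}; that leaves C.
At row 5, column 4: row 5 has {A,C,E,F}; column 4 has {A,B}; that leaves D.
At row 5, column 5: row 5 has {A,C,D,E,F}; column 5 has {A,C,D,E,F}; that leaves B.
At row 6, column 2: row 6 has {A,C,D,E}; column 2 has {A,E,F}; that leaves B.
At row 6, column 4: row 6 has {A,B,C,D,E}; column 4 has {A,B,D}; that leaves F.
At row 1, column 4: row 1 has {A,B,C,D,F}; column 4 has {A,B,D,F}; that leaves E.
At row 2, column 1: row 2 has {A,D}; column 1 has {B,C,D,F}; that leaves E.
At row 2, column 2: row 2 has {A,D,E}; column 2 has {A,B,E,F}; that leaves C.
At row 2, column 3: row 2 has {A,C,D,E}; column 3 has {A,C,D,F}; that leaves B.
At row 2, column 6: row 2 has {A,B,C,D,E}; column 6 has {A,C,D,E}; that leaves F.

F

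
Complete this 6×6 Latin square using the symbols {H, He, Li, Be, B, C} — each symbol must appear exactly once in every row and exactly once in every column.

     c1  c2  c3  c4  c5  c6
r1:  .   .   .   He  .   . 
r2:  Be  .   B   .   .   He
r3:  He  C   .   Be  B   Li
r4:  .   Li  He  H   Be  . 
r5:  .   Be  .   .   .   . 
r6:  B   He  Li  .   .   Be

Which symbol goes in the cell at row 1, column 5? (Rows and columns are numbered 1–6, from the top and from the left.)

Li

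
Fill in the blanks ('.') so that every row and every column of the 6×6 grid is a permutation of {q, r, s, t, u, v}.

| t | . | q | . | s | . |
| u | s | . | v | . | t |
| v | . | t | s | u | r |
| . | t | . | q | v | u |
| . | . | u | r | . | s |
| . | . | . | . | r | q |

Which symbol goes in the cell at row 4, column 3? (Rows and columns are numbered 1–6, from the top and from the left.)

s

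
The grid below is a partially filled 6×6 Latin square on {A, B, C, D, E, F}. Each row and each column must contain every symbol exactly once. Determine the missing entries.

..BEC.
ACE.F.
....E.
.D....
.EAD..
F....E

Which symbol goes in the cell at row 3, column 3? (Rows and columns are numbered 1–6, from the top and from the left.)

D

(r1,c1) = D
(r2,c4) = B
(r2,c6) = D
(r5,c5) = B
(r4,c5) = A
(r5,c1) = C
(r5,c6) = F
(r6,c5) = D
(r1,c6) = A
(r3,c1) = B
(r3,c6) = C
(r4,c1) = E
(r4,c6) = B
(r6,c3) = C
(r6,c4) = A
(r1,c2) = F
(r3,c2) = A
(r3,c4) = F
(r4,c3) = F
(r4,c4) = C
(r6,c2) = B
(r3,c3) = D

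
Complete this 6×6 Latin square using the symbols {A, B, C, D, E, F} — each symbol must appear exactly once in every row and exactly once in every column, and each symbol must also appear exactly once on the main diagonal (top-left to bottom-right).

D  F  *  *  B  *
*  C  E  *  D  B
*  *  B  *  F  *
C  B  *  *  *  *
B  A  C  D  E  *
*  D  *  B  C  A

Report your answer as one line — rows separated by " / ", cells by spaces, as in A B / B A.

D F A E B C / F C E A D B / A E B C F D / C B D F A E / B A C D E F / E D F B C A

(r1,c3): row 1 has {B,D,F}; column 3 has {B,C,E}, so it must be A.
(r3,c2): row 3 has {B,F}; column 2 has {A,B,C,D,F}, so it must be E.
(r4,c4): row 4 has {B,C}; column 4 has {B,D}; the diagonal has {A,B,C,D,E}, so it must be F.
(r4,c5): row 4 has {B,C,F}; column 5 has {B,C,D,E,F}, so it must be A.
(r5,c6): row 5 has {A,B,C,D,E}; column 6 has {A,B}, so it must be F.
(r6,c3): row 6 has {A,B,C,D}; column 3 has {A,B,C,E}, so it must be F.
(r2,c4): row 2 has {B,C,D,E}; column 4 has {B,D,F}, so it must be A.
(r3,c1): row 3 has {B,E,F}; column 1 has {B,C,D}, so it must be A.
(r3,c4): row 3 has {A,B,E,F}; column 4 has {A,B,D,F}, so it must be C.
(r3,c6): row 3 has {A,B,C,E,F}; column 6 has {A,B,F}, so it must be D.
(r4,c3): row 4 has {A,B,C,F}; column 3 has {A,B,C,E,F}, so it must be D.
(r4,c6): row 4 has {A,B,C,D,F}; column 6 has {A,B,D,F}, so it must be E.
(r6,c1): row 6 has {A,B,C,D,F}; column 1 has {A,B,C,D}, so it must be E.
(r1,c4): row 1 has {A,B,D,F}; column 4 has {A,B,C,D,F}, so it must be E.
(r1,c6): row 1 has {A,B,D,E,F}; column 6 has {A,B,D,E,F}, so it must be C.
(r2,c1): row 2 has {A,B,C,D,E}; column 1 has {A,B,C,D,E}, so it must be F.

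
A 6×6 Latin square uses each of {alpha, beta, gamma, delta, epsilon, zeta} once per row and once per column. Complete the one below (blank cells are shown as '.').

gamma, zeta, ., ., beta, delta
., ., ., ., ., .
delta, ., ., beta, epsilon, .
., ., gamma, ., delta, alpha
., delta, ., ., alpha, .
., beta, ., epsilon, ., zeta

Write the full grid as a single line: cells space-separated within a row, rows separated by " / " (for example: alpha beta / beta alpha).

(r1,c4) = alpha
(r3,c6) = gamma
(r4,c2) = epsilon
(r4,c4) = zeta
(r5,c4) = gamma
(r6,c1) = alpha
(r6,c3) = delta
(r6,c5) = gamma
(r1,c3) = epsilon
(r2,c4) = delta
(r2,c5) = zeta
(r3,c2) = alpha
(r3,c3) = zeta
(r4,c1) = beta
(r5,c3) = beta
(r5,c6) = epsilon
(r2,c1) = epsilon
(r2,c2) = gamma
(r2,c3) = alpha
(r2,c6) = beta
(r5,c1) = zeta

gamma zeta epsilon alpha beta delta / epsilon gamma alpha delta zeta beta / delta alpha zeta beta epsilon gamma / beta epsilon gamma zeta delta alpha / zeta delta beta gamma alpha epsilon / alpha beta delta epsilon gamma zeta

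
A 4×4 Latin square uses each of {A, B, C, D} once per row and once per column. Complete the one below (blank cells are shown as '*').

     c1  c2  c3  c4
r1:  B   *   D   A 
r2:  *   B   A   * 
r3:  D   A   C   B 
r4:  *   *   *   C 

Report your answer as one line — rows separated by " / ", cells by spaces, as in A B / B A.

B C D A / C B A D / D A C B / A D B C

At row 1, column 2: row 1 has {A,B,D}; column 2 has {A,B}; that leaves C.
At row 2, column 1: row 2 has {A,B}; column 1 has {B,D}; that leaves C.
At row 2, column 4: row 2 has {A,B,C}; column 4 has {A,B,C}; that leaves D.
At row 4, column 1: row 4 has {C}; column 1 has {B,C,D}; that leaves A.
At row 4, column 2: row 4 has {A,C}; column 2 has {A,B,C}; that leaves D.
At row 4, column 3: row 4 has {A,C,D}; column 3 has {A,C,D}; that leaves B.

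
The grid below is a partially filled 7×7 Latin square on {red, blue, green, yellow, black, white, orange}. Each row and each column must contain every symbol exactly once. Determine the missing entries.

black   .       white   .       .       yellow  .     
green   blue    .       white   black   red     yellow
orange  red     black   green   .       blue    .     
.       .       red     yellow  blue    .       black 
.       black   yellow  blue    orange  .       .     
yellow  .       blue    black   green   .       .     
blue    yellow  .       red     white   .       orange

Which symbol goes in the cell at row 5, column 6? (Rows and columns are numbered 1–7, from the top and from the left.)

white

Cell (r1,c4): row 1 has {yellow,black,white}; column 4 has {red,blue,green,yellow,black,white} → orange.
Cell (r1,c5): row 1 has {yellow,black,white,orange}; column 5 has {blue,green,black,white,orange} → red.
Cell (r2,c3): row 2 has {red,blue,green,yellow,black,white}; column 3 has {red,blue,yellow,black,white} → orange.
Cell (r3,c5): row 3 has {red,blue,green,black,orange}; column 5 has {red,blue,green,black,white,orange} → yellow.
Cell (r3,c7): row 3 has {red,blue,green,yellow,black,orange}; column 7 has {yellow,black,orange} → white.
Cell (r4,c1): row 4 has {red,blue,yellow,black}; column 1 has {blue,green,yellow,black,orange} → white.
Cell (r5,c1): row 5 has {blue,yellow,black,orange}; column 1 has {blue,green,yellow,black,white,orange} → red.
Cell (r5,c7): row 5 has {red,blue,yellow,black,orange}; column 7 has {yellow,black,white,orange} → green.
Cell (r6,c7): row 6 has {blue,green,yellow,black}; column 7 has {green,yellow,black,white,orange} → red.
Cell (r7,c3): row 7 has {red,blue,yellow,white,orange}; column 3 has {red,blue,yellow,black,white,orange} → green.
Cell (r7,c6): row 7 has {red,blue,green,yellow,white,orange}; column 6 has {red,blue,yellow} → black.
Cell (r1,c2): row 1 has {red,yellow,black,white,orange}; column 2 has {red,blue,yellow,black} → green.
Cell (r1,c7): row 1 has {red,green,yellow,black,white,orange}; column 7 has {red,green,yellow,black,white,orange} → blue.
Cell (r4,c2): row 4 has {red,blue,yellow,black,white}; column 2 has {red,blue,green,yellow,black} → orange.
Cell (r4,c6): row 4 has {red,blue,yellow,black,white,orange}; column 6 has {red,blue,yellow,black} → green.
Cell (r5,c6): row 5 has {red,blue,green,yellow,black,orange}; column 6 has {red,blue,green,yellow,black} → white.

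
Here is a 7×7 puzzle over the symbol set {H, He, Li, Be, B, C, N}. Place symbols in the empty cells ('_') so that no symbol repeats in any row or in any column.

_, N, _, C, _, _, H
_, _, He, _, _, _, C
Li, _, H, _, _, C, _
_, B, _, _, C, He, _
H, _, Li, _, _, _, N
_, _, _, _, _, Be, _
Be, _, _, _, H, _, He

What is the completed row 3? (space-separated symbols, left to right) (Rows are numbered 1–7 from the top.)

Li He H N B C Be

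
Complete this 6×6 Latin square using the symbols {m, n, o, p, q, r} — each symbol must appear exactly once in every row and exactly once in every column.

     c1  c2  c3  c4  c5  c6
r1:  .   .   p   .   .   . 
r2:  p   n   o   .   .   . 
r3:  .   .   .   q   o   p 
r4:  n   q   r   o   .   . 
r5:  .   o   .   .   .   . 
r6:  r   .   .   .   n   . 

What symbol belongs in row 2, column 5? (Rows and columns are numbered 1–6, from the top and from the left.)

m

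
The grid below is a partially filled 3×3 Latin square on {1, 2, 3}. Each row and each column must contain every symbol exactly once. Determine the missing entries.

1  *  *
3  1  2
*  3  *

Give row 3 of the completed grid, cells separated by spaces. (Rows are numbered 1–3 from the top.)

2 3 1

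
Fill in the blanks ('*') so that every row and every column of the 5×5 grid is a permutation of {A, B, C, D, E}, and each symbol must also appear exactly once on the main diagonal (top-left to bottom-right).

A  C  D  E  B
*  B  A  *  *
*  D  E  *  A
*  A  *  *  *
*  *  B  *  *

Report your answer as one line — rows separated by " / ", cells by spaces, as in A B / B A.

A C D E B / E B A C D / C D E B A / B A C D E / D E B A C

(r4,c3) = C
(r4,c4) = D
(r4,c5) = E
(r5,c2) = E
(r5,c5) = C
(r2,c4) = C
(r2,c5) = D
(r3,c4) = B
(r4,c1) = B
(r5,c1) = D
(r5,c4) = A
(r2,c1) = E
(r3,c1) = C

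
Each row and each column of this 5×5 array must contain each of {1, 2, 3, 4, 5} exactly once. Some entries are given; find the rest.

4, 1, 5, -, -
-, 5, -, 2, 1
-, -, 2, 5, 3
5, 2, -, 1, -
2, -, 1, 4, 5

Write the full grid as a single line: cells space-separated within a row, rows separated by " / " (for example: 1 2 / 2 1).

4 1 5 3 2 / 3 5 4 2 1 / 1 4 2 5 3 / 5 2 3 1 4 / 2 3 1 4 5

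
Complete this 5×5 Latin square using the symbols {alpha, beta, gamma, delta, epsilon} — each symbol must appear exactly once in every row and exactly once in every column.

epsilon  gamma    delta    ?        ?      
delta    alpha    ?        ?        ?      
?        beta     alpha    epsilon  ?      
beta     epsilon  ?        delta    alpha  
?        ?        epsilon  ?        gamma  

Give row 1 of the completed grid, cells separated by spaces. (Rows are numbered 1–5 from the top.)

epsilon gamma delta alpha beta

(r1,c5) = beta
(r2,c5) = epsilon
(r3,c1) = gamma
(r3,c5) = delta
(r4,c3) = gamma
(r5,c1) = alpha
(r5,c2) = delta
(r5,c4) = beta
(r1,c4) = alpha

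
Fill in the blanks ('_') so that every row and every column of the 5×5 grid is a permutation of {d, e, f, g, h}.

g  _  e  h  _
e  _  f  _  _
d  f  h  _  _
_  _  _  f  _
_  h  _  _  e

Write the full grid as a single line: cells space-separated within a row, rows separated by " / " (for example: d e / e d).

g d e h f / e g f d h / d f h e g / h e g f d / f h d g e

(r1,c2): row 1 has {e,g,h}; column 2 has {f,h}, so it must be d.
(r1,c5): row 1 has {d,e,g,h}; column 5 has {e}, so it must be f.
(r2,c2): row 2 has {e,f}; column 2 has {d,f,h}, so it must be g.
(r2,c4): row 2 has {e,f,g}; column 4 has {f,h}, so it must be d.
(r2,c5): row 2 has {d,e,f,g}; column 5 has {e,f}, so it must be h.
(r3,c5): row 3 has {d,f,h}; column 5 has {e,f,h}, so it must be g.
(r4,c1): row 4 has {f}; column 1 has {d,e,g}, so it must be h.
(r4,c2): row 4 has {f,h}; column 2 has {d,f,g,h}, so it must be e.
(r4,c5): row 4 has {e,f,h}; column 5 has {e,f,g,h}, so it must be d.
(r5,c1): row 5 has {e,h}; column 1 has {d,e,g,h}, so it must be f.
(r5,c4): row 5 has {e,f,h}; column 4 has {d,f,h}, so it must be g.
(r3,c4): row 3 has {d,f,g,h}; column 4 has {d,f,g,h}, so it must be e.
(r4,c3): row 4 has {d,e,f,h}; column 3 has {e,f,h}, so it must be g.
(r5,c3): row 5 has {e,f,g,h}; column 3 has {e,f,g,h}, so it must be d.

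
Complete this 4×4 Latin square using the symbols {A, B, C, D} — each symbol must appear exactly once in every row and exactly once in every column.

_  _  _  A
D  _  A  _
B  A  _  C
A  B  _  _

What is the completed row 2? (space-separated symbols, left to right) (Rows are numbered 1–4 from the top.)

D C A B

(r1,c1) = C
(r1,c2) = D
(r1,c3) = B
(r2,c2) = C
(r2,c4) = B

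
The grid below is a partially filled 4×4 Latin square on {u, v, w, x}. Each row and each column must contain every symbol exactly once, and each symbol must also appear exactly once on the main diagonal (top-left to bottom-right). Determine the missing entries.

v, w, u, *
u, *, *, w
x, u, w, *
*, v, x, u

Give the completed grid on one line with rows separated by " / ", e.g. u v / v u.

v w u x / u x v w / x u w v / w v x u

(r1,c4) = x
(r2,c2) = x
(r2,c3) = v
(r3,c4) = v
(r4,c1) = w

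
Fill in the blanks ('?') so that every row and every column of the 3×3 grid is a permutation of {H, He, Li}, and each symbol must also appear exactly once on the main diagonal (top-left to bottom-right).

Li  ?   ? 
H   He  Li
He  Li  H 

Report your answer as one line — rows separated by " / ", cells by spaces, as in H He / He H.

(r1,c2) = H
(r1,c3) = He

Li H He / H He Li / He Li H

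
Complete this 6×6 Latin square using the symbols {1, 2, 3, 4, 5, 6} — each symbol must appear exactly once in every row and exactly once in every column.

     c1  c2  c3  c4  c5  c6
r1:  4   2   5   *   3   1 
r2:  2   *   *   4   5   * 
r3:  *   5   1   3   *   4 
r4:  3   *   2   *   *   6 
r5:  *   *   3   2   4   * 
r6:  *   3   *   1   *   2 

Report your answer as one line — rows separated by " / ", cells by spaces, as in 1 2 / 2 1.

4 2 5 6 3 1 / 2 1 6 4 5 3 / 6 5 1 3 2 4 / 3 4 2 5 1 6 / 1 6 3 2 4 5 / 5 3 4 1 6 2

At row 1, column 4: row 1 has {1,2,3,4,5}; column 4 has {1,2,3,4}; that leaves 6.
At row 2, column 3: row 2 has {2,4,5}; column 3 has {1,2,3,5}; that leaves 6.
At row 2, column 6: row 2 has {2,4,5,6}; column 6 has {1,2,4,6}; that leaves 3.
At row 3, column 1: row 3 has {1,3,4,5}; column 1 has {2,3,4}; that leaves 6.
At row 3, column 5: row 3 has {1,3,4,5,6}; column 5 has {3,4,5}; that leaves 2.
At row 4, column 4: row 4 has {2,3,6}; column 4 has {1,2,3,4,6}; that leaves 5.
At row 4, column 5: row 4 has {2,3,5,6}; column 5 has {2,3,4,5}; that leaves 1.
At row 5, column 6: row 5 has {2,3,4}; column 6 has {1,2,3,4,6}; that leaves 5.
At row 6, column 1: row 6 has {1,2,3}; column 1 has {2,3,4,6}; that leaves 5.
At row 6, column 3: row 6 has {1,2,3,5}; column 3 has {1,2,3,5,6}; that leaves 4.
At row 6, column 5: row 6 has {1,2,3,4,5}; column 5 has {1,2,3,4,5}; that leaves 6.
At row 2, column 2: row 2 has {2,3,4,5,6}; column 2 has {2,3,5}; that leaves 1.
At row 4, column 2: row 4 has {1,2,3,5,6}; column 2 has {1,2,3,5}; that leaves 4.
At row 5, column 1: row 5 has {2,3,4,5}; column 1 has {2,3,4,5,6}; that leaves 1.
At row 5, column 2: row 5 has {1,2,3,4,5}; column 2 has {1,2,3,4,5}; that leaves 6.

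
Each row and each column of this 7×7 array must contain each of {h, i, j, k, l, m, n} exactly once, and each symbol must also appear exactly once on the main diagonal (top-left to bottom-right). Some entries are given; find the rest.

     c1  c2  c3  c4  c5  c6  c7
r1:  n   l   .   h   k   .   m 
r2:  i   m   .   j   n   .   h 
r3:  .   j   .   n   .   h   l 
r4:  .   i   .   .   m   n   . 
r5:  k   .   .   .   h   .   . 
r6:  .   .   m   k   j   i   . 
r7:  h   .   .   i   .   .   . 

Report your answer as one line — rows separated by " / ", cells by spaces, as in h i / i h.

(r1,c6) = j
(r3,c1) = m
(r3,c3) = k
(r3,c5) = i
(r4,c4) = l
(r5,c2) = n
(r5,c4) = m
(r5,c6) = l
(r6,c1) = l
(r6,c2) = h
(r6,c7) = n
(r7,c2) = k
(r7,c5) = l
(r7,c6) = m
(r7,c7) = j
(r1,c3) = i
(r2,c3) = l
(r2,c6) = k
(r4,c1) = j
(r4,c3) = h
(r4,c7) = k
(r5,c3) = j
(r5,c7) = i
(r7,c3) = n

n l i h k j m / i m l j n k h / m j k n i h l / j i h l m n k / k n j m h l i / l h m k j i n / h k n i l m j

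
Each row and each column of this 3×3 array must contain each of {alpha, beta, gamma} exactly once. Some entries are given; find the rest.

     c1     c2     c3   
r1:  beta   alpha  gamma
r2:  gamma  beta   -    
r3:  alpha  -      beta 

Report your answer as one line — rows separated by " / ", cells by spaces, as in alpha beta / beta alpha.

beta alpha gamma / gamma beta alpha / alpha gamma beta

(r2,c3) = alpha
(r3,c2) = gamma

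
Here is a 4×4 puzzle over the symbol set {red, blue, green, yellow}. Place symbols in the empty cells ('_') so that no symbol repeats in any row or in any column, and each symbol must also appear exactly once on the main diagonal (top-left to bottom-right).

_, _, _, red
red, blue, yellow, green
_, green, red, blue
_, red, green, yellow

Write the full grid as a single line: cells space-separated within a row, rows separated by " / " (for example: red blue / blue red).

green yellow blue red / red blue yellow green / yellow green red blue / blue red green yellow

(r1,c1): row 1 has {red}; column 1 has {red}; the diagonal has {red,blue,yellow}, so it must be green.
(r1,c2): row 1 has {red,green}; column 2 has {red,blue,green}, so it must be yellow.
(r1,c3): row 1 has {red,green,yellow}; column 3 has {red,green,yellow}, so it must be blue.
(r3,c1): row 3 has {red,blue,green}; column 1 has {red,green}, so it must be yellow.
(r4,c1): row 4 has {red,green,yellow}; column 1 has {red,green,yellow}, so it must be blue.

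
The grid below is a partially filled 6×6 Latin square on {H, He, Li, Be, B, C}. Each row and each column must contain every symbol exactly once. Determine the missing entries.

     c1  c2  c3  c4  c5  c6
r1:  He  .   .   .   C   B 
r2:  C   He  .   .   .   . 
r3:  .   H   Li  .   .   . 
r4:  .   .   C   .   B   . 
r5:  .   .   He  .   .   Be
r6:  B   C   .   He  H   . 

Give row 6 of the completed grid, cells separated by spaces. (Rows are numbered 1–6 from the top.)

B C Be He H Li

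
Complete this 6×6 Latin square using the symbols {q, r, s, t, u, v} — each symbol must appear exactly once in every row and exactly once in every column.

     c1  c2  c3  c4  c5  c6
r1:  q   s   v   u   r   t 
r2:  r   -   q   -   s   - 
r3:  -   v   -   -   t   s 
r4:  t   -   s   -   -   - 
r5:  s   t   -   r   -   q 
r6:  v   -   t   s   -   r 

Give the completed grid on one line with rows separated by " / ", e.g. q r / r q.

(r2,c2) = u
(r2,c6) = v
(r3,c1) = u
(r3,c3) = r
(r3,c4) = q
(r4,c4) = v
(r4,c6) = u
(r5,c3) = u
(r5,c5) = v
(r6,c2) = q
(r6,c5) = u
(r2,c4) = t
(r4,c2) = r
(r4,c5) = q

q s v u r t / r u q t s v / u v r q t s / t r s v q u / s t u r v q / v q t s u r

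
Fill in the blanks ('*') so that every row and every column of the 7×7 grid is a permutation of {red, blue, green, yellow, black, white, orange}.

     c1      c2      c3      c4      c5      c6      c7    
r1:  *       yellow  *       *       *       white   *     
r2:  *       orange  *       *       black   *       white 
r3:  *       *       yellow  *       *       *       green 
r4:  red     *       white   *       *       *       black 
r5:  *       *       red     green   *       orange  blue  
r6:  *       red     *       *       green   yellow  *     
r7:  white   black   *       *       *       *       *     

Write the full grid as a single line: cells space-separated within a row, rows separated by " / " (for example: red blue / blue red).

(r5,c2): row 5 has {red,blue,green,orange}; column 2 has {red,yellow,black,orange}, so it must be white.
(r5,c5): row 5 has {red,blue,green,white,orange}; column 5 has {green,black}, so it must be yellow.
(r6,c7): row 6 has {red,green,yellow}; column 7 has {blue,green,black,white}, so it must be orange.
(r1,c7): row 1 has {yellow,white}; column 7 has {blue,green,black,white,orange}, so it must be red.
(r3,c2): row 3 has {green,yellow}; column 2 has {red,yellow,black,white,orange}, so it must be blue.
(r4,c2): row 4 has {red,black,white}; column 2 has {red,blue,yellow,black,white,orange}, so it must be green.
(r4,c6): row 4 has {red,green,black,white}; column 6 has {yellow,white,orange}, so it must be blue.
(r5,c1): row 5 has {red,blue,green,yellow,white,orange}; column 1 has {red,white}, so it must be black.
(r6,c1): row 6 has {red,green,yellow,orange}; column 1 has {red,black,white}, so it must be blue.
(r6,c3): row 6 has {red,blue,green,yellow,orange}; column 3 has {red,yellow,white}, so it must be black.
(r6,c4): row 6 has {red,blue,green,yellow,black,orange}; column 4 has {green}, so it must be white.
(r7,c7): row 7 has {black,white}; column 7 has {red,blue,green,black,white,orange}, so it must be yellow.
(r3,c1): row 3 has {blue,green,yellow}; column 1 has {red,blue,black,white}, so it must be orange.
(r4,c5): row 4 has {red,blue,green,black,white}; column 5 has {green,yellow,black}, so it must be orange.
(r1,c1): row 1 has {red,yellow,white}; column 1 has {red,blue,black,white,orange}, so it must be green.
(r1,c5): row 1 has {red,green,yellow,white}; column 5 has {green,yellow,black,orange}, so it must be blue.
(r2,c1): row 2 has {black,white,orange}; column 1 has {red,blue,green,black,white,orange}, so it must be yellow.
(r4,c4): row 4 has {red,blue,green,black,white,orange}; column 4 has {green,white}, so it must be yellow.
(r7,c5): row 7 has {yellow,black,white}; column 5 has {blue,green,yellow,black,orange}, so it must be red.
(r7,c6): row 7 has {red,yellow,black,white}; column 6 has {blue,yellow,white,orange}, so it must be green.
(r1,c3): row 1 has {red,blue,green,yellow,white}; column 3 has {red,yellow,black,white}, so it must be orange.
(r1,c4): row 1 has {red,blue,green,yellow,white,orange}; column 4 has {green,yellow,white}, so it must be black.
(r2,c6): row 2 has {yellow,black,white,orange}; column 6 has {blue,green,yellow,white,orange}, so it must be red.
(r3,c4): row 3 has {blue,green,yellow,orange}; column 4 has {green,yellow,black,white}, so it must be red.
(r3,c5): row 3 has {red,blue,green,yellow,orange}; column 5 has {red,blue,green,yellow,black,orange}, so it must be white.
(r3,c6): row 3 has {red,blue,green,yellow,white,orange}; column 6 has {red,blue,green,yellow,white,orange}, so it must be black.
(r7,c3): row 7 has {red,green,yellow,black,white}; column 3 has {red,yellow,black,white,orange}, so it must be blue.
(r7,c4): row 7 has {red,blue,green,yellow,black,white}; column 4 has {red,green,yellow,black,white}, so it must be orange.
(r2,c3): row 2 has {red,yellow,black,white,orange}; column 3 has {red,blue,yellow,black,white,orange}, so it must be green.
(r2,c4): row 2 has {red,green,yellow,black,white,orange}; column 4 has {red,green,yellow,black,white,orange}, so it must be blue.

green yellow orange black blue white red / yellow orange green blue black red white / orange blue yellow red white black green / red green white yellow orange blue black / black white red green yellow orange blue / blue red black white green yellow orange / white black blue orange red green yellow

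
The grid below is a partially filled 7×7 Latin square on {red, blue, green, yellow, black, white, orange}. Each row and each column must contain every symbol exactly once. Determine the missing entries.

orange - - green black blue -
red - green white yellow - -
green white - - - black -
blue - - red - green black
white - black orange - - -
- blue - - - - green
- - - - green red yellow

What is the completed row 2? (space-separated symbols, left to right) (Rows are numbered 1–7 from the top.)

(r2,c6) = orange
(r2,c7) = blue
(r5,c6) = yellow
(r5,c7) = red
(r6,c6) = white
(r7,c1) = black
(r7,c2) = orange
(r7,c4) = blue
(r1,c7) = white
(r2,c2) = black

red black green white yellow orange blue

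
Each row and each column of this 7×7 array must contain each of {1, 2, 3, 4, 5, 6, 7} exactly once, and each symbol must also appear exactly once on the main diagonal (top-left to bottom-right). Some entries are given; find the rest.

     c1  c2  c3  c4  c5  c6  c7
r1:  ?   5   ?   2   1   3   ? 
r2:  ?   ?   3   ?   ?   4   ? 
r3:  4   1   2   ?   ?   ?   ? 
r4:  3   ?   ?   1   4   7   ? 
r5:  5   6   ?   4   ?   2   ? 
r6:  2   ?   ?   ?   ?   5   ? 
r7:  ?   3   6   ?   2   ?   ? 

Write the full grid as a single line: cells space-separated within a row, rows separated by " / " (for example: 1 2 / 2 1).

6 5 4 2 1 3 7 / 1 7 3 6 5 4 2 / 4 1 2 3 7 6 5 / 3 2 5 1 4 7 6 / 5 6 7 4 3 2 1 / 2 4 1 7 6 5 3 / 7 3 6 5 2 1 4

Cell (r2,c2): row 2 has {3,4}; column 2 has {1,3,5,6}; the diagonal has {1,2,5} → 7.
Cell (r3,c6): row 3 has {1,2,4}; column 6 has {2,3,4,5,7} → 6.
Cell (r4,c2): row 4 has {1,3,4,7}; column 2 has {1,3,5,6,7} → 2.
Cell (r4,c3): row 4 has {1,2,3,4,7}; column 3 has {2,3,6} → 5.
Cell (r4,c7): row 4 has {1,2,3,4,5,7}; column 7 is empty so far → 6.
Cell (r5,c5): row 5 has {2,4,5,6}; column 5 has {1,2,4}; the diagonal has {1,2,5,7} → 3.
Cell (r6,c2): row 6 has {2,5}; column 2 has {1,2,3,5,6,7} → 4.
Cell (r7,c6): row 7 has {2,3,6}; column 6 has {2,3,4,5,6,7} → 1.
Cell (r7,c7): row 7 has {1,2,3,6}; column 7 has {6}; the diagonal has {1,2,3,5,7} → 4.
Cell (r1,c1): row 1 has {1,2,3,5}; column 1 has {2,3,4,5}; the diagonal has {1,2,3,4,5,7} → 6.
Cell (r1,c7): row 1 has {1,2,3,5,6}; column 7 has {4,6} → 7.
Cell (r2,c1): row 2 has {3,4,7}; column 1 has {2,3,4,5,6} → 1.
Cell (r5,c7): row 5 has {2,3,4,5,6}; column 7 has {4,6,7} → 1.
Cell (r6,c7): row 6 has {2,4,5}; column 7 has {1,4,6,7} → 3.
Cell (r7,c1): row 7 has {1,2,3,4,6}; column 1 has {1,2,3,4,5,6} → 7.
Cell (r7,c4): row 7 has {1,2,3,4,6,7}; column 4 has {1,2,4} → 5.
Cell (r1,c3): row 1 has {1,2,3,5,6,7}; column 3 has {2,3,5,6} → 4.
Cell (r2,c4): row 2 has {1,3,4,7}; column 4 has {1,2,4,5} → 6.
Cell (r2,c5): row 2 has {1,3,4,6,7}; column 5 has {1,2,3,4} → 5.
Cell (r2,c7): row 2 has {1,3,4,5,6,7}; column 7 has {1,3,4,6,7} → 2.
Cell (r3,c5): row 3 has {1,2,4,6}; column 5 has {1,2,3,4,5} → 7.
Cell (r3,c7): row 3 has {1,2,4,6,7}; column 7 has {1,2,3,4,6,7} → 5.
Cell (r5,c3): row 5 has {1,2,3,4,5,6}; column 3 has {2,3,4,5,6} → 7.
Cell (r6,c3): row 6 has {2,3,4,5}; column 3 has {2,3,4,5,6,7} → 1.
Cell (r6,c4): row 6 has {1,2,3,4,5}; column 4 has {1,2,4,5,6} → 7.
Cell (r6,c5): row 6 has {1,2,3,4,5,7}; column 5 has {1,2,3,4,5,7} → 6.
Cell (r3,c4): row 3 has {1,2,4,5,6,7}; column 4 has {1,2,4,5,6,7} → 3.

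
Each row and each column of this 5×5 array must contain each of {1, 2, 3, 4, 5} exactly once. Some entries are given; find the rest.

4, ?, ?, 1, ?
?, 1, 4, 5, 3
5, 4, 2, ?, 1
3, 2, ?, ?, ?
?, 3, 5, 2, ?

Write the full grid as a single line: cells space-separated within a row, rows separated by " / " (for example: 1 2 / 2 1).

4 5 3 1 2 / 2 1 4 5 3 / 5 4 2 3 1 / 3 2 1 4 5 / 1 3 5 2 4

row 1 has {1,4}; column 2 has {1,2,3,4} — only 5 is left for (r1,c2).
row 1 has {1,4,5}; column 3 has {2,4,5} — only 3 is left for (r1,c3).
row 1 has {1,3,4,5}; column 5 has {1,3} — only 2 is left for (r1,c5).
row 2 has {1,3,4,5}; column 1 has {3,4,5} — only 2 is left for (r2,c1).
row 3 has {1,2,4,5}; column 4 has {1,2,5} — only 3 is left for (r3,c4).
row 4 has {2,3}; column 3 has {2,3,4,5} — only 1 is left for (r4,c3).
row 4 has {1,2,3}; column 4 has {1,2,3,5} — only 4 is left for (r4,c4).
row 4 has {1,2,3,4}; column 5 has {1,2,3} — only 5 is left for (r4,c5).
row 5 has {2,3,5}; column 1 has {2,3,4,5} — only 1 is left for (r5,c1).
row 5 has {1,2,3,5}; column 5 has {1,2,3,5} — only 4 is left for (r5,c5).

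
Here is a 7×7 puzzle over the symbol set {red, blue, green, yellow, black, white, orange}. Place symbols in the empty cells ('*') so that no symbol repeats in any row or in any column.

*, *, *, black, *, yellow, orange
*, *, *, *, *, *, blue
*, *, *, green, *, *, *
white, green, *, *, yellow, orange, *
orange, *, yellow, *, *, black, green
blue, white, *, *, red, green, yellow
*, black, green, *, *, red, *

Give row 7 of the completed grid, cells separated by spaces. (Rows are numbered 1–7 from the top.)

yellow black green blue orange red white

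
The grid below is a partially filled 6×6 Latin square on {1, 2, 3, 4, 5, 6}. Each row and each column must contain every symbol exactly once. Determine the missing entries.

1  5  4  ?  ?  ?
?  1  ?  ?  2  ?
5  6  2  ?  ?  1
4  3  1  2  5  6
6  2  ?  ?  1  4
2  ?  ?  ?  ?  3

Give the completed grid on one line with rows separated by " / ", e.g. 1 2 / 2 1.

1 5 4 6 3 2 / 3 1 6 4 2 5 / 5 6 2 3 4 1 / 4 3 1 2 5 6 / 6 2 3 5 1 4 / 2 4 5 1 6 3

(r1,c6) = 2
(r2,c1) = 3
(r2,c6) = 5
(r6,c2) = 4
(r6,c5) = 6
(r1,c5) = 3
(r2,c3) = 6
(r2,c4) = 4
(r3,c4) = 3
(r3,c5) = 4
(r5,c4) = 5
(r6,c3) = 5
(r6,c4) = 1
(r1,c4) = 6
(r5,c3) = 3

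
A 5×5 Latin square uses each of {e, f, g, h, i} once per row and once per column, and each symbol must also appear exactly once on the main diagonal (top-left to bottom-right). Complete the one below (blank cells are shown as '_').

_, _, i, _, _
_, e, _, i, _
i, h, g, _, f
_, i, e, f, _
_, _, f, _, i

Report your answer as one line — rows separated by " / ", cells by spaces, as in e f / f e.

h f i g e / f e h i g / i h g e f / g i e f h / e g f h i

(r1,c1) = h
(r2,c3) = h
(r2,c5) = g
(r3,c4) = e
(r4,c1) = g
(r4,c5) = h
(r5,c1) = e
(r5,c2) = g
(r5,c4) = h
(r1,c2) = f
(r1,c4) = g
(r1,c5) = e
(r2,c1) = f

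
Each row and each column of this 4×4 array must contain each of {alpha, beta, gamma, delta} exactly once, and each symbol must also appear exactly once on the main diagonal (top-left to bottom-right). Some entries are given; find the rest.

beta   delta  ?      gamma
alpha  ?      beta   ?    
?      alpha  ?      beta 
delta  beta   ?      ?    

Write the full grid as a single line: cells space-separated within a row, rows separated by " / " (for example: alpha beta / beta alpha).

beta delta alpha gamma / alpha gamma beta delta / gamma alpha delta beta / delta beta gamma alpha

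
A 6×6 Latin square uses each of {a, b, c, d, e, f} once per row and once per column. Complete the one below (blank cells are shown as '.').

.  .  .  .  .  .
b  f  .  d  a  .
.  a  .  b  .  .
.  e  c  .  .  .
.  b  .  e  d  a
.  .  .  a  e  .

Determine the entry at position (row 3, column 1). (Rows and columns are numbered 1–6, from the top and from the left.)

f

At row 2, column 3: row 2 has {a,b,d,f}; column 3 has {c}; that leaves e.
At row 2, column 6: row 2 has {a,b,d,e,f}; column 6 has {a}; that leaves c.
At row 4, column 4: row 4 has {c,e}; column 4 has {a,b,d,e}; that leaves f.
At row 4, column 5: row 4 has {c,e,f}; column 5 has {a,d,e}; that leaves b.
At row 4, column 6: row 4 has {b,c,e,f}; column 6 has {a,c}; that leaves d.
At row 5, column 3: row 5 has {a,b,d,e}; column 3 has {c,e}; that leaves f.
At row 1, column 4: row 1 is empty so far; column 4 has {a,b,d,e,f}; that leaves c.
At row 1, column 5: row 1 has {c}; column 5 has {a,b,d,e}; that leaves f.
At row 3, column 3: row 3 has {a,b}; column 3 has {c,e,f}; that leaves d.
At row 3, column 5: row 3 has {a,b,d}; column 5 has {a,b,d,e,f}; that leaves c.
At row 4, column 1: row 4 has {b,c,d,e,f}; column 1 has {b}; that leaves a.
At row 5, column 1: row 5 has {a,b,d,e,f}; column 1 has {a,b}; that leaves c.
At row 6, column 3: row 6 has {a,e}; column 3 has {c,d,e,f}; that leaves b.
At row 6, column 6: row 6 has {a,b,e}; column 6 has {a,c,d}; that leaves f.
At row 1, column 2: row 1 has {c,f}; column 2 has {a,b,e,f}; that leaves d.
At row 1, column 3: row 1 has {c,d,f}; column 3 has {b,c,d,e,f}; that leaves a.
At row 3, column 6: row 3 has {a,b,c,d}; column 6 has {a,c,d,f}; that leaves e.
At row 6, column 1: row 6 has {a,b,e,f}; column 1 has {a,b,c}; that leaves d.
At row 6, column 2: row 6 has {a,b,d,e,f}; column 2 has {a,b,d,e,f}; that leaves c.
At row 1, column 1: row 1 has {a,c,d,f}; column 1 has {a,b,c,d}; that leaves e.
At row 1, column 6: row 1 has {a,c,d,e,f}; column 6 has {a,c,d,e,f}; that leaves b.
At row 3, column 1: row 3 has {a,b,c,d,e}; column 1 has {a,b,c,d,e}; that leaves f.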